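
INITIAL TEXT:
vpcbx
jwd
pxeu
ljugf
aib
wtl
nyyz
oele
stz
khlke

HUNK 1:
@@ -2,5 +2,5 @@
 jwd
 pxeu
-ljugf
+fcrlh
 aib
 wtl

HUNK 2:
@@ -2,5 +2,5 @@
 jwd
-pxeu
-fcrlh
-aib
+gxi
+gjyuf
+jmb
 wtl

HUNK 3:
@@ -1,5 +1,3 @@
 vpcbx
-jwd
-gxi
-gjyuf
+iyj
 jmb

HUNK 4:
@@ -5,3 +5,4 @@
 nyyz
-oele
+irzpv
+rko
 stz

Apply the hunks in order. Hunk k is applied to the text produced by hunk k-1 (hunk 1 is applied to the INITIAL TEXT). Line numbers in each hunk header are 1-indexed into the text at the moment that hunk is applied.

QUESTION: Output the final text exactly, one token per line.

Hunk 1: at line 2 remove [ljugf] add [fcrlh] -> 10 lines: vpcbx jwd pxeu fcrlh aib wtl nyyz oele stz khlke
Hunk 2: at line 2 remove [pxeu,fcrlh,aib] add [gxi,gjyuf,jmb] -> 10 lines: vpcbx jwd gxi gjyuf jmb wtl nyyz oele stz khlke
Hunk 3: at line 1 remove [jwd,gxi,gjyuf] add [iyj] -> 8 lines: vpcbx iyj jmb wtl nyyz oele stz khlke
Hunk 4: at line 5 remove [oele] add [irzpv,rko] -> 9 lines: vpcbx iyj jmb wtl nyyz irzpv rko stz khlke

Answer: vpcbx
iyj
jmb
wtl
nyyz
irzpv
rko
stz
khlke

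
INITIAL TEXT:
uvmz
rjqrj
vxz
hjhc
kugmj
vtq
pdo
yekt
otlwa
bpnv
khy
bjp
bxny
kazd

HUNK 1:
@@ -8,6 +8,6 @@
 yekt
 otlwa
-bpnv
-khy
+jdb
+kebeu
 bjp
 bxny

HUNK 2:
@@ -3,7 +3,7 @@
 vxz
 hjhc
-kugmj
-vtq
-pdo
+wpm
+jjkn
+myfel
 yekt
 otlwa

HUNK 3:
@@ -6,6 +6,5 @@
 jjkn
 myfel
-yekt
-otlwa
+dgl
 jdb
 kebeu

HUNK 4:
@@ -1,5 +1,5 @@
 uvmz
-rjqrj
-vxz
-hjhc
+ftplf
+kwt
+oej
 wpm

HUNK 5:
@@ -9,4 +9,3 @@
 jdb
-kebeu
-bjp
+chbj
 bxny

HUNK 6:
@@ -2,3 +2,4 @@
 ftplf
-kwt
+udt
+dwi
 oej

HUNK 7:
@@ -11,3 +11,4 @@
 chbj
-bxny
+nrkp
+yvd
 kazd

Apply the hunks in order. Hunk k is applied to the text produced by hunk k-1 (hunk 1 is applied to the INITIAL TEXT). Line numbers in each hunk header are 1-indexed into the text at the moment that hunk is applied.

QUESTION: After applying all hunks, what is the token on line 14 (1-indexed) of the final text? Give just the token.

Hunk 1: at line 8 remove [bpnv,khy] add [jdb,kebeu] -> 14 lines: uvmz rjqrj vxz hjhc kugmj vtq pdo yekt otlwa jdb kebeu bjp bxny kazd
Hunk 2: at line 3 remove [kugmj,vtq,pdo] add [wpm,jjkn,myfel] -> 14 lines: uvmz rjqrj vxz hjhc wpm jjkn myfel yekt otlwa jdb kebeu bjp bxny kazd
Hunk 3: at line 6 remove [yekt,otlwa] add [dgl] -> 13 lines: uvmz rjqrj vxz hjhc wpm jjkn myfel dgl jdb kebeu bjp bxny kazd
Hunk 4: at line 1 remove [rjqrj,vxz,hjhc] add [ftplf,kwt,oej] -> 13 lines: uvmz ftplf kwt oej wpm jjkn myfel dgl jdb kebeu bjp bxny kazd
Hunk 5: at line 9 remove [kebeu,bjp] add [chbj] -> 12 lines: uvmz ftplf kwt oej wpm jjkn myfel dgl jdb chbj bxny kazd
Hunk 6: at line 2 remove [kwt] add [udt,dwi] -> 13 lines: uvmz ftplf udt dwi oej wpm jjkn myfel dgl jdb chbj bxny kazd
Hunk 7: at line 11 remove [bxny] add [nrkp,yvd] -> 14 lines: uvmz ftplf udt dwi oej wpm jjkn myfel dgl jdb chbj nrkp yvd kazd
Final line 14: kazd

Answer: kazd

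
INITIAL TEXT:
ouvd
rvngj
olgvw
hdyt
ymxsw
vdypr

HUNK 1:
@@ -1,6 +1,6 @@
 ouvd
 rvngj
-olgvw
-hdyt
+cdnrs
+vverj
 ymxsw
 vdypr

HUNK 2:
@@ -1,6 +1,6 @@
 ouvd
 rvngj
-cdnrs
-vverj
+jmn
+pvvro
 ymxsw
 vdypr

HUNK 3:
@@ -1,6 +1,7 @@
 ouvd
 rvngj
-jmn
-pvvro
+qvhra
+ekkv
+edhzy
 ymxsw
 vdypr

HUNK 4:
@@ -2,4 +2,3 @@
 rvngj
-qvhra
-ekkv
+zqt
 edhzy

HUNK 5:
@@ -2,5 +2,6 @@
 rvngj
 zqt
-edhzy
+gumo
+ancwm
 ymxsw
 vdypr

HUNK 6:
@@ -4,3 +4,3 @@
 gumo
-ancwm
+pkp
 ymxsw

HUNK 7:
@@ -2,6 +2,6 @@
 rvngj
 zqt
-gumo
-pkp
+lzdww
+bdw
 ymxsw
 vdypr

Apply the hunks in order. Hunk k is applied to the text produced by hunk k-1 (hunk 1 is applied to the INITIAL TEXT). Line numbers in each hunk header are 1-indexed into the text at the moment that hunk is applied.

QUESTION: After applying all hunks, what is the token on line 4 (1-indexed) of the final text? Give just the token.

Answer: lzdww

Derivation:
Hunk 1: at line 1 remove [olgvw,hdyt] add [cdnrs,vverj] -> 6 lines: ouvd rvngj cdnrs vverj ymxsw vdypr
Hunk 2: at line 1 remove [cdnrs,vverj] add [jmn,pvvro] -> 6 lines: ouvd rvngj jmn pvvro ymxsw vdypr
Hunk 3: at line 1 remove [jmn,pvvro] add [qvhra,ekkv,edhzy] -> 7 lines: ouvd rvngj qvhra ekkv edhzy ymxsw vdypr
Hunk 4: at line 2 remove [qvhra,ekkv] add [zqt] -> 6 lines: ouvd rvngj zqt edhzy ymxsw vdypr
Hunk 5: at line 2 remove [edhzy] add [gumo,ancwm] -> 7 lines: ouvd rvngj zqt gumo ancwm ymxsw vdypr
Hunk 6: at line 4 remove [ancwm] add [pkp] -> 7 lines: ouvd rvngj zqt gumo pkp ymxsw vdypr
Hunk 7: at line 2 remove [gumo,pkp] add [lzdww,bdw] -> 7 lines: ouvd rvngj zqt lzdww bdw ymxsw vdypr
Final line 4: lzdww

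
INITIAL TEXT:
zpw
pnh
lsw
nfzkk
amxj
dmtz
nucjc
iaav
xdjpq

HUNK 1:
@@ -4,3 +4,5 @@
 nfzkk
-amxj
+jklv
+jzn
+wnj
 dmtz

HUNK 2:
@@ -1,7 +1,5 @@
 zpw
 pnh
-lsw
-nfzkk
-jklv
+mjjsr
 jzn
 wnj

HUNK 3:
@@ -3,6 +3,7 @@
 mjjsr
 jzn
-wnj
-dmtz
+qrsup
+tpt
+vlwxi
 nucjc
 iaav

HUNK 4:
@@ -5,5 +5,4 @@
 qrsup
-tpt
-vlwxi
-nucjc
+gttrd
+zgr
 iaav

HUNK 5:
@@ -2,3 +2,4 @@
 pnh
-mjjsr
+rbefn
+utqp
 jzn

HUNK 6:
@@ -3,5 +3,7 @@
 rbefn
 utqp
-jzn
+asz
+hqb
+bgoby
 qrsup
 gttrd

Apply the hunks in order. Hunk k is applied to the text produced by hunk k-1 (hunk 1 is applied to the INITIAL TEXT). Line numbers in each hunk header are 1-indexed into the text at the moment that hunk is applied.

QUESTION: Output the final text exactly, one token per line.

Answer: zpw
pnh
rbefn
utqp
asz
hqb
bgoby
qrsup
gttrd
zgr
iaav
xdjpq

Derivation:
Hunk 1: at line 4 remove [amxj] add [jklv,jzn,wnj] -> 11 lines: zpw pnh lsw nfzkk jklv jzn wnj dmtz nucjc iaav xdjpq
Hunk 2: at line 1 remove [lsw,nfzkk,jklv] add [mjjsr] -> 9 lines: zpw pnh mjjsr jzn wnj dmtz nucjc iaav xdjpq
Hunk 3: at line 3 remove [wnj,dmtz] add [qrsup,tpt,vlwxi] -> 10 lines: zpw pnh mjjsr jzn qrsup tpt vlwxi nucjc iaav xdjpq
Hunk 4: at line 5 remove [tpt,vlwxi,nucjc] add [gttrd,zgr] -> 9 lines: zpw pnh mjjsr jzn qrsup gttrd zgr iaav xdjpq
Hunk 5: at line 2 remove [mjjsr] add [rbefn,utqp] -> 10 lines: zpw pnh rbefn utqp jzn qrsup gttrd zgr iaav xdjpq
Hunk 6: at line 3 remove [jzn] add [asz,hqb,bgoby] -> 12 lines: zpw pnh rbefn utqp asz hqb bgoby qrsup gttrd zgr iaav xdjpq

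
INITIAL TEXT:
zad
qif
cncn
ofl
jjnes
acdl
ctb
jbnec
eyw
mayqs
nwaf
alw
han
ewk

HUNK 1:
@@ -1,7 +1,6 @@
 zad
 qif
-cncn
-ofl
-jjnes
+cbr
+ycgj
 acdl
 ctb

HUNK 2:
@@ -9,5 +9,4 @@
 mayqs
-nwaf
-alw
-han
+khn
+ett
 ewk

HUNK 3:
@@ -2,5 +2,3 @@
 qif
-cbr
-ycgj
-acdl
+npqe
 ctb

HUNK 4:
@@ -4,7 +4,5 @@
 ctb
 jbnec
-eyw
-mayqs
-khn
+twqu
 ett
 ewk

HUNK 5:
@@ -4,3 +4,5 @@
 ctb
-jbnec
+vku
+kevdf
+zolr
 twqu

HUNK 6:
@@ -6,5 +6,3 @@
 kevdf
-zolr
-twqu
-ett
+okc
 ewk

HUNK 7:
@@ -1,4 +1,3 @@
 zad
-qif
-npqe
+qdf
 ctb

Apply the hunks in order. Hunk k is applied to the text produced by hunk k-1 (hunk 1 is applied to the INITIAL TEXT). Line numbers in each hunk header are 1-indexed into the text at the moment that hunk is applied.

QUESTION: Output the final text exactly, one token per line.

Answer: zad
qdf
ctb
vku
kevdf
okc
ewk

Derivation:
Hunk 1: at line 1 remove [cncn,ofl,jjnes] add [cbr,ycgj] -> 13 lines: zad qif cbr ycgj acdl ctb jbnec eyw mayqs nwaf alw han ewk
Hunk 2: at line 9 remove [nwaf,alw,han] add [khn,ett] -> 12 lines: zad qif cbr ycgj acdl ctb jbnec eyw mayqs khn ett ewk
Hunk 3: at line 2 remove [cbr,ycgj,acdl] add [npqe] -> 10 lines: zad qif npqe ctb jbnec eyw mayqs khn ett ewk
Hunk 4: at line 4 remove [eyw,mayqs,khn] add [twqu] -> 8 lines: zad qif npqe ctb jbnec twqu ett ewk
Hunk 5: at line 4 remove [jbnec] add [vku,kevdf,zolr] -> 10 lines: zad qif npqe ctb vku kevdf zolr twqu ett ewk
Hunk 6: at line 6 remove [zolr,twqu,ett] add [okc] -> 8 lines: zad qif npqe ctb vku kevdf okc ewk
Hunk 7: at line 1 remove [qif,npqe] add [qdf] -> 7 lines: zad qdf ctb vku kevdf okc ewk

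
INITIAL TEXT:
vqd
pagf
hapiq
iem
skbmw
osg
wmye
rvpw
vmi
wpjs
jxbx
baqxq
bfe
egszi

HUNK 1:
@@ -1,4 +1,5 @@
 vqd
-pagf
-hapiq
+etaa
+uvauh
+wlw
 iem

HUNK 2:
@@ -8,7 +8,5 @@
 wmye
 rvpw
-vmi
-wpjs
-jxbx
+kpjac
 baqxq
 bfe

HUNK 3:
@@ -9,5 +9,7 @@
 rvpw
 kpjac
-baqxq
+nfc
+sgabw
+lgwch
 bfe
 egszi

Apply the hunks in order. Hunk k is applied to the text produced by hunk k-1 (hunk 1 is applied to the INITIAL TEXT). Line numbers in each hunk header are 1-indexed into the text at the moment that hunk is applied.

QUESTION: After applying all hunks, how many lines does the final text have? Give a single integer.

Answer: 15

Derivation:
Hunk 1: at line 1 remove [pagf,hapiq] add [etaa,uvauh,wlw] -> 15 lines: vqd etaa uvauh wlw iem skbmw osg wmye rvpw vmi wpjs jxbx baqxq bfe egszi
Hunk 2: at line 8 remove [vmi,wpjs,jxbx] add [kpjac] -> 13 lines: vqd etaa uvauh wlw iem skbmw osg wmye rvpw kpjac baqxq bfe egszi
Hunk 3: at line 9 remove [baqxq] add [nfc,sgabw,lgwch] -> 15 lines: vqd etaa uvauh wlw iem skbmw osg wmye rvpw kpjac nfc sgabw lgwch bfe egszi
Final line count: 15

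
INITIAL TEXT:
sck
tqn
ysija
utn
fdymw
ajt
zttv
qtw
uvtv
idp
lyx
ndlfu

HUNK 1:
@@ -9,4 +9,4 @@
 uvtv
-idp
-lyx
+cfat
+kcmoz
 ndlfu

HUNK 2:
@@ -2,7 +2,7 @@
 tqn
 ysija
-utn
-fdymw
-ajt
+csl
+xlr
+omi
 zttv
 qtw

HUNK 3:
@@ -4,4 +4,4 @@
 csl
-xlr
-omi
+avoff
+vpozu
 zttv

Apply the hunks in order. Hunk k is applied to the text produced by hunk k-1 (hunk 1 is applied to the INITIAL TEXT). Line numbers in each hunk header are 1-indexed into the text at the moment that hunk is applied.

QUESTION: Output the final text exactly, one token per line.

Hunk 1: at line 9 remove [idp,lyx] add [cfat,kcmoz] -> 12 lines: sck tqn ysija utn fdymw ajt zttv qtw uvtv cfat kcmoz ndlfu
Hunk 2: at line 2 remove [utn,fdymw,ajt] add [csl,xlr,omi] -> 12 lines: sck tqn ysija csl xlr omi zttv qtw uvtv cfat kcmoz ndlfu
Hunk 3: at line 4 remove [xlr,omi] add [avoff,vpozu] -> 12 lines: sck tqn ysija csl avoff vpozu zttv qtw uvtv cfat kcmoz ndlfu

Answer: sck
tqn
ysija
csl
avoff
vpozu
zttv
qtw
uvtv
cfat
kcmoz
ndlfu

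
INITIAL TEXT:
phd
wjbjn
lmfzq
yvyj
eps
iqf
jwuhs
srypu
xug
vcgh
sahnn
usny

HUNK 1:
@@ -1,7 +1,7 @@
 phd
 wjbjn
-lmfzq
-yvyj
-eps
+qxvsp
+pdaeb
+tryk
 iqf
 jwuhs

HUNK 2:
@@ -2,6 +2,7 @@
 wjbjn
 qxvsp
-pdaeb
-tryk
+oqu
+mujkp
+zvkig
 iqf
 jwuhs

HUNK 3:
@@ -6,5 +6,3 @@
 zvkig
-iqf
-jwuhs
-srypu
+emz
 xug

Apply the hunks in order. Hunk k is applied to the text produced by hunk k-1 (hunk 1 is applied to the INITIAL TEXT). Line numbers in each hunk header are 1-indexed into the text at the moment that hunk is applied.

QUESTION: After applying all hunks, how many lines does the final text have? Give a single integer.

Answer: 11

Derivation:
Hunk 1: at line 1 remove [lmfzq,yvyj,eps] add [qxvsp,pdaeb,tryk] -> 12 lines: phd wjbjn qxvsp pdaeb tryk iqf jwuhs srypu xug vcgh sahnn usny
Hunk 2: at line 2 remove [pdaeb,tryk] add [oqu,mujkp,zvkig] -> 13 lines: phd wjbjn qxvsp oqu mujkp zvkig iqf jwuhs srypu xug vcgh sahnn usny
Hunk 3: at line 6 remove [iqf,jwuhs,srypu] add [emz] -> 11 lines: phd wjbjn qxvsp oqu mujkp zvkig emz xug vcgh sahnn usny
Final line count: 11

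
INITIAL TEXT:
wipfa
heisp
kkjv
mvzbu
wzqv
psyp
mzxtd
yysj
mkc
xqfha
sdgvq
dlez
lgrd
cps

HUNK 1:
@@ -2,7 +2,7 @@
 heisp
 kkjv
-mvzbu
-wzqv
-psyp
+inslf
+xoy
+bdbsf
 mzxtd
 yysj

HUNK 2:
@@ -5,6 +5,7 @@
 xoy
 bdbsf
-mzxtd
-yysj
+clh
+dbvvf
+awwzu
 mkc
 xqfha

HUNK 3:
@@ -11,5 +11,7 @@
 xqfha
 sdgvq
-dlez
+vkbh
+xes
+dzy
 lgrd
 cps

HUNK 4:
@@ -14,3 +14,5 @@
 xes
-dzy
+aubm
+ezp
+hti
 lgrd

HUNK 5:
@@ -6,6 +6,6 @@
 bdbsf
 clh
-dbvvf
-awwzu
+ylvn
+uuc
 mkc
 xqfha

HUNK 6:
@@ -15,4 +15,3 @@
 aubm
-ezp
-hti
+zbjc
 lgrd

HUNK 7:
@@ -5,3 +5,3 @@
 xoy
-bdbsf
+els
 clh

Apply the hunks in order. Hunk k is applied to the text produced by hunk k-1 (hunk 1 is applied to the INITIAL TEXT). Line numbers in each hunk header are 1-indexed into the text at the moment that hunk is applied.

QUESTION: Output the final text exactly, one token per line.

Answer: wipfa
heisp
kkjv
inslf
xoy
els
clh
ylvn
uuc
mkc
xqfha
sdgvq
vkbh
xes
aubm
zbjc
lgrd
cps

Derivation:
Hunk 1: at line 2 remove [mvzbu,wzqv,psyp] add [inslf,xoy,bdbsf] -> 14 lines: wipfa heisp kkjv inslf xoy bdbsf mzxtd yysj mkc xqfha sdgvq dlez lgrd cps
Hunk 2: at line 5 remove [mzxtd,yysj] add [clh,dbvvf,awwzu] -> 15 lines: wipfa heisp kkjv inslf xoy bdbsf clh dbvvf awwzu mkc xqfha sdgvq dlez lgrd cps
Hunk 3: at line 11 remove [dlez] add [vkbh,xes,dzy] -> 17 lines: wipfa heisp kkjv inslf xoy bdbsf clh dbvvf awwzu mkc xqfha sdgvq vkbh xes dzy lgrd cps
Hunk 4: at line 14 remove [dzy] add [aubm,ezp,hti] -> 19 lines: wipfa heisp kkjv inslf xoy bdbsf clh dbvvf awwzu mkc xqfha sdgvq vkbh xes aubm ezp hti lgrd cps
Hunk 5: at line 6 remove [dbvvf,awwzu] add [ylvn,uuc] -> 19 lines: wipfa heisp kkjv inslf xoy bdbsf clh ylvn uuc mkc xqfha sdgvq vkbh xes aubm ezp hti lgrd cps
Hunk 6: at line 15 remove [ezp,hti] add [zbjc] -> 18 lines: wipfa heisp kkjv inslf xoy bdbsf clh ylvn uuc mkc xqfha sdgvq vkbh xes aubm zbjc lgrd cps
Hunk 7: at line 5 remove [bdbsf] add [els] -> 18 lines: wipfa heisp kkjv inslf xoy els clh ylvn uuc mkc xqfha sdgvq vkbh xes aubm zbjc lgrd cps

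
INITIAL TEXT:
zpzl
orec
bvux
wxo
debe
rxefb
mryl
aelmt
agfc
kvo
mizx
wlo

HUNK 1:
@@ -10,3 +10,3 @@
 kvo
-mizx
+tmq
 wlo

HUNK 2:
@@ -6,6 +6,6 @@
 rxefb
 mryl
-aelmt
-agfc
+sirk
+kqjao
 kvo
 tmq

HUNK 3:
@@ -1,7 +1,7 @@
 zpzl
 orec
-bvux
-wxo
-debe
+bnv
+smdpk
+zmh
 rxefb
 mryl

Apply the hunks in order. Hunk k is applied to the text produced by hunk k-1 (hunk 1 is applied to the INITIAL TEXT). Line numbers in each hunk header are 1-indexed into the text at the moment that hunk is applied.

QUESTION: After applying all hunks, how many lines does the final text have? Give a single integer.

Answer: 12

Derivation:
Hunk 1: at line 10 remove [mizx] add [tmq] -> 12 lines: zpzl orec bvux wxo debe rxefb mryl aelmt agfc kvo tmq wlo
Hunk 2: at line 6 remove [aelmt,agfc] add [sirk,kqjao] -> 12 lines: zpzl orec bvux wxo debe rxefb mryl sirk kqjao kvo tmq wlo
Hunk 3: at line 1 remove [bvux,wxo,debe] add [bnv,smdpk,zmh] -> 12 lines: zpzl orec bnv smdpk zmh rxefb mryl sirk kqjao kvo tmq wlo
Final line count: 12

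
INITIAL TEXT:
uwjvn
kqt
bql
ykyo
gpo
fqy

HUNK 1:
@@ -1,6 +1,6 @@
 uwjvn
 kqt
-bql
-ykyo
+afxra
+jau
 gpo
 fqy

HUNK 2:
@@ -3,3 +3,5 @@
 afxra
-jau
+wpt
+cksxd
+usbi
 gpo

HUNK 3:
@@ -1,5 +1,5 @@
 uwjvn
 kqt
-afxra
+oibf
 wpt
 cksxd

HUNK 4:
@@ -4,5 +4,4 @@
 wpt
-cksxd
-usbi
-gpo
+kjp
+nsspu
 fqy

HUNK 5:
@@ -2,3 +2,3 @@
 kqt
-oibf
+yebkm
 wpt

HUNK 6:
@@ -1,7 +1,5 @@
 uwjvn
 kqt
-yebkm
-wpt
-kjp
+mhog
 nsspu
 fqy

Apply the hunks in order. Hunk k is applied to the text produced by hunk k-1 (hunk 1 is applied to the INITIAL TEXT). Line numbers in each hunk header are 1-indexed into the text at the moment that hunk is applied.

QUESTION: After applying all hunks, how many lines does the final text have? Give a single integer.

Hunk 1: at line 1 remove [bql,ykyo] add [afxra,jau] -> 6 lines: uwjvn kqt afxra jau gpo fqy
Hunk 2: at line 3 remove [jau] add [wpt,cksxd,usbi] -> 8 lines: uwjvn kqt afxra wpt cksxd usbi gpo fqy
Hunk 3: at line 1 remove [afxra] add [oibf] -> 8 lines: uwjvn kqt oibf wpt cksxd usbi gpo fqy
Hunk 4: at line 4 remove [cksxd,usbi,gpo] add [kjp,nsspu] -> 7 lines: uwjvn kqt oibf wpt kjp nsspu fqy
Hunk 5: at line 2 remove [oibf] add [yebkm] -> 7 lines: uwjvn kqt yebkm wpt kjp nsspu fqy
Hunk 6: at line 1 remove [yebkm,wpt,kjp] add [mhog] -> 5 lines: uwjvn kqt mhog nsspu fqy
Final line count: 5

Answer: 5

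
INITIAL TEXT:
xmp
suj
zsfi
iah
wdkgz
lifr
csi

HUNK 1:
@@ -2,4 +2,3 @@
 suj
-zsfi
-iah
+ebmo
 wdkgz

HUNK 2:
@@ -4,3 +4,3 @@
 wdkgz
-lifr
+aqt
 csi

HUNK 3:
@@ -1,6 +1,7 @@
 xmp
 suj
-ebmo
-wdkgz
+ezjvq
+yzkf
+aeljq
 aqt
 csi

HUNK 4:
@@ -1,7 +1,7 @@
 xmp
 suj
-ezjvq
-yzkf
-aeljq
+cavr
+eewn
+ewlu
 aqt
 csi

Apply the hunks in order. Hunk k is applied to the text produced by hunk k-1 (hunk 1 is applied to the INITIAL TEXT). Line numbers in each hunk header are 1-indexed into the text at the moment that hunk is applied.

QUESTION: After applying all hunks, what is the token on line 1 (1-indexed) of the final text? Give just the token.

Answer: xmp

Derivation:
Hunk 1: at line 2 remove [zsfi,iah] add [ebmo] -> 6 lines: xmp suj ebmo wdkgz lifr csi
Hunk 2: at line 4 remove [lifr] add [aqt] -> 6 lines: xmp suj ebmo wdkgz aqt csi
Hunk 3: at line 1 remove [ebmo,wdkgz] add [ezjvq,yzkf,aeljq] -> 7 lines: xmp suj ezjvq yzkf aeljq aqt csi
Hunk 4: at line 1 remove [ezjvq,yzkf,aeljq] add [cavr,eewn,ewlu] -> 7 lines: xmp suj cavr eewn ewlu aqt csi
Final line 1: xmp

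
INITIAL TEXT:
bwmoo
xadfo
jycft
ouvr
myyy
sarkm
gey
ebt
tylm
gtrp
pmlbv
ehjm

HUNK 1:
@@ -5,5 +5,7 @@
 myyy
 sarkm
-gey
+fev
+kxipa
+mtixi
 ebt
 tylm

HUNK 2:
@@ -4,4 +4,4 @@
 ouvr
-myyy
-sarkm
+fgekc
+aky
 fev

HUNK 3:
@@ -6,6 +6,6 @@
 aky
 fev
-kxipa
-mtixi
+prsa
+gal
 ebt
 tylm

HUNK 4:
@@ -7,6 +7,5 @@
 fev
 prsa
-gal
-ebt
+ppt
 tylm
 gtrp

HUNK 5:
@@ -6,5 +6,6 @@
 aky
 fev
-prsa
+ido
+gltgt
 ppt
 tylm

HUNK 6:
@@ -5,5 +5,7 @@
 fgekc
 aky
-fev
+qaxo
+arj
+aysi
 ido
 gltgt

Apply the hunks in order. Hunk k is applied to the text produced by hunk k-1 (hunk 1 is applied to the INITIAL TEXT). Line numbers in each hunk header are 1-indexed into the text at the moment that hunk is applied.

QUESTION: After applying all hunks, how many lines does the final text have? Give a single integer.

Hunk 1: at line 5 remove [gey] add [fev,kxipa,mtixi] -> 14 lines: bwmoo xadfo jycft ouvr myyy sarkm fev kxipa mtixi ebt tylm gtrp pmlbv ehjm
Hunk 2: at line 4 remove [myyy,sarkm] add [fgekc,aky] -> 14 lines: bwmoo xadfo jycft ouvr fgekc aky fev kxipa mtixi ebt tylm gtrp pmlbv ehjm
Hunk 3: at line 6 remove [kxipa,mtixi] add [prsa,gal] -> 14 lines: bwmoo xadfo jycft ouvr fgekc aky fev prsa gal ebt tylm gtrp pmlbv ehjm
Hunk 4: at line 7 remove [gal,ebt] add [ppt] -> 13 lines: bwmoo xadfo jycft ouvr fgekc aky fev prsa ppt tylm gtrp pmlbv ehjm
Hunk 5: at line 6 remove [prsa] add [ido,gltgt] -> 14 lines: bwmoo xadfo jycft ouvr fgekc aky fev ido gltgt ppt tylm gtrp pmlbv ehjm
Hunk 6: at line 5 remove [fev] add [qaxo,arj,aysi] -> 16 lines: bwmoo xadfo jycft ouvr fgekc aky qaxo arj aysi ido gltgt ppt tylm gtrp pmlbv ehjm
Final line count: 16

Answer: 16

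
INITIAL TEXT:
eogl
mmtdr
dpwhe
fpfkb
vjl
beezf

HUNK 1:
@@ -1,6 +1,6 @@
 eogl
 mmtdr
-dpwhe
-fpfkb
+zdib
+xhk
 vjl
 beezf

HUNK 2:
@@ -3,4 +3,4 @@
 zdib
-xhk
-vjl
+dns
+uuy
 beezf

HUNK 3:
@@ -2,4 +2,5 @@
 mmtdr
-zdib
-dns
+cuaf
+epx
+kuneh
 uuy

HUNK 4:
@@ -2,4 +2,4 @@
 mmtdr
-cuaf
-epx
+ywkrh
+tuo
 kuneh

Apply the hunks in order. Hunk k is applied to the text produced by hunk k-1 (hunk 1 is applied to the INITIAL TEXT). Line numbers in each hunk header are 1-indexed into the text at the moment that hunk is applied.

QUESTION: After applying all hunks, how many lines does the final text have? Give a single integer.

Hunk 1: at line 1 remove [dpwhe,fpfkb] add [zdib,xhk] -> 6 lines: eogl mmtdr zdib xhk vjl beezf
Hunk 2: at line 3 remove [xhk,vjl] add [dns,uuy] -> 6 lines: eogl mmtdr zdib dns uuy beezf
Hunk 3: at line 2 remove [zdib,dns] add [cuaf,epx,kuneh] -> 7 lines: eogl mmtdr cuaf epx kuneh uuy beezf
Hunk 4: at line 2 remove [cuaf,epx] add [ywkrh,tuo] -> 7 lines: eogl mmtdr ywkrh tuo kuneh uuy beezf
Final line count: 7

Answer: 7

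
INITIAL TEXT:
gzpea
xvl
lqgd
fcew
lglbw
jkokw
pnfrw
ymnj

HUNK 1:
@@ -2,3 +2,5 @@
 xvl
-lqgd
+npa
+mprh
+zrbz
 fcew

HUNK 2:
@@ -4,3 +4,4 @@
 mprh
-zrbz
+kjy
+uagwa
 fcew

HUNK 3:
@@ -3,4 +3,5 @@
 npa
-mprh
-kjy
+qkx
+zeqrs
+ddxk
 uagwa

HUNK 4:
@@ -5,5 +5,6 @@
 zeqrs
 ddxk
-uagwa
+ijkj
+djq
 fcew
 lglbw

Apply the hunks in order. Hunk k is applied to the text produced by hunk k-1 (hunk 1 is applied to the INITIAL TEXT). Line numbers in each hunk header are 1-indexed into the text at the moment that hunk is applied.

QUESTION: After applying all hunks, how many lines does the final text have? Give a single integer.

Hunk 1: at line 2 remove [lqgd] add [npa,mprh,zrbz] -> 10 lines: gzpea xvl npa mprh zrbz fcew lglbw jkokw pnfrw ymnj
Hunk 2: at line 4 remove [zrbz] add [kjy,uagwa] -> 11 lines: gzpea xvl npa mprh kjy uagwa fcew lglbw jkokw pnfrw ymnj
Hunk 3: at line 3 remove [mprh,kjy] add [qkx,zeqrs,ddxk] -> 12 lines: gzpea xvl npa qkx zeqrs ddxk uagwa fcew lglbw jkokw pnfrw ymnj
Hunk 4: at line 5 remove [uagwa] add [ijkj,djq] -> 13 lines: gzpea xvl npa qkx zeqrs ddxk ijkj djq fcew lglbw jkokw pnfrw ymnj
Final line count: 13

Answer: 13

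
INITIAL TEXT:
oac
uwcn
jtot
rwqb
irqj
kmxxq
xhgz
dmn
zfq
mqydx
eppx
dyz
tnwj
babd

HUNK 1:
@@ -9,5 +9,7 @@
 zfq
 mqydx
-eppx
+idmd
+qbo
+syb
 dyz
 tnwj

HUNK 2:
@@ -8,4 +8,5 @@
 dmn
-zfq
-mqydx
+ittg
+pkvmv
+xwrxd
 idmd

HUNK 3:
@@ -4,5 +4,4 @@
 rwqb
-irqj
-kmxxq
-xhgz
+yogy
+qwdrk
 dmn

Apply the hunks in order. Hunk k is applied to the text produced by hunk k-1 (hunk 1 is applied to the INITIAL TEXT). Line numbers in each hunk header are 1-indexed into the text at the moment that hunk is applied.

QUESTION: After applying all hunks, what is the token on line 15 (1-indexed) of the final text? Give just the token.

Answer: tnwj

Derivation:
Hunk 1: at line 9 remove [eppx] add [idmd,qbo,syb] -> 16 lines: oac uwcn jtot rwqb irqj kmxxq xhgz dmn zfq mqydx idmd qbo syb dyz tnwj babd
Hunk 2: at line 8 remove [zfq,mqydx] add [ittg,pkvmv,xwrxd] -> 17 lines: oac uwcn jtot rwqb irqj kmxxq xhgz dmn ittg pkvmv xwrxd idmd qbo syb dyz tnwj babd
Hunk 3: at line 4 remove [irqj,kmxxq,xhgz] add [yogy,qwdrk] -> 16 lines: oac uwcn jtot rwqb yogy qwdrk dmn ittg pkvmv xwrxd idmd qbo syb dyz tnwj babd
Final line 15: tnwj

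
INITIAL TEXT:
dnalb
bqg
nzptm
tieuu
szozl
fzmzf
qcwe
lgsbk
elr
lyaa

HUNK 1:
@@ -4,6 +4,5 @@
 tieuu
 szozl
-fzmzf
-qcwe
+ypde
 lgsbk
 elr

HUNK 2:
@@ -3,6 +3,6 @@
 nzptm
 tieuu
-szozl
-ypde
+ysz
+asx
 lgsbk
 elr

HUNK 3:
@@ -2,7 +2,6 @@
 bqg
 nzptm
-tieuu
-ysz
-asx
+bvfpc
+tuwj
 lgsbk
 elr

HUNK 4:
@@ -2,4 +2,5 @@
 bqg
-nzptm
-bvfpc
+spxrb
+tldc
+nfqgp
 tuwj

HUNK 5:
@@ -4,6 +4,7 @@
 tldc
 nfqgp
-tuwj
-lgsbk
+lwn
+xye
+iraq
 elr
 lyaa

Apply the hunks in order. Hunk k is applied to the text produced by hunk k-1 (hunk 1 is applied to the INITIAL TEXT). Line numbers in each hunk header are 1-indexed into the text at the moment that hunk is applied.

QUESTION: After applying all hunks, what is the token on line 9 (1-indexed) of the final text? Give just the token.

Hunk 1: at line 4 remove [fzmzf,qcwe] add [ypde] -> 9 lines: dnalb bqg nzptm tieuu szozl ypde lgsbk elr lyaa
Hunk 2: at line 3 remove [szozl,ypde] add [ysz,asx] -> 9 lines: dnalb bqg nzptm tieuu ysz asx lgsbk elr lyaa
Hunk 3: at line 2 remove [tieuu,ysz,asx] add [bvfpc,tuwj] -> 8 lines: dnalb bqg nzptm bvfpc tuwj lgsbk elr lyaa
Hunk 4: at line 2 remove [nzptm,bvfpc] add [spxrb,tldc,nfqgp] -> 9 lines: dnalb bqg spxrb tldc nfqgp tuwj lgsbk elr lyaa
Hunk 5: at line 4 remove [tuwj,lgsbk] add [lwn,xye,iraq] -> 10 lines: dnalb bqg spxrb tldc nfqgp lwn xye iraq elr lyaa
Final line 9: elr

Answer: elr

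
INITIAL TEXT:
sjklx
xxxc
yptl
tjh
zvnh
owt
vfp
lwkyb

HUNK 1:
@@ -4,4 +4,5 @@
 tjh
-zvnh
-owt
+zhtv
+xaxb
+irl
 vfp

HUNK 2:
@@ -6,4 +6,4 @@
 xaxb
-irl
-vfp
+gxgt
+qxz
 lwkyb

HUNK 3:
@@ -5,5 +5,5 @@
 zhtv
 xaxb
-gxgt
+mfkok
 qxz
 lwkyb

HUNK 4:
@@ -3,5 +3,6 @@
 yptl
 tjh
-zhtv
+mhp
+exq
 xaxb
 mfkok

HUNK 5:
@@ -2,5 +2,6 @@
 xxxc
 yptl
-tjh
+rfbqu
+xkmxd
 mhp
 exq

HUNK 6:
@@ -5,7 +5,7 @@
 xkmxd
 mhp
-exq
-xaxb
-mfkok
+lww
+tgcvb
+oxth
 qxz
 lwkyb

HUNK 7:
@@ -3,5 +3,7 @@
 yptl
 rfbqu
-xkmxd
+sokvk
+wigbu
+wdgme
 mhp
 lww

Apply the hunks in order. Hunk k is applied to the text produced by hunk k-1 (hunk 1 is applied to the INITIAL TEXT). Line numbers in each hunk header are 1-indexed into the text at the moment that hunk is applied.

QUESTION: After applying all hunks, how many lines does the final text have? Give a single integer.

Hunk 1: at line 4 remove [zvnh,owt] add [zhtv,xaxb,irl] -> 9 lines: sjklx xxxc yptl tjh zhtv xaxb irl vfp lwkyb
Hunk 2: at line 6 remove [irl,vfp] add [gxgt,qxz] -> 9 lines: sjklx xxxc yptl tjh zhtv xaxb gxgt qxz lwkyb
Hunk 3: at line 5 remove [gxgt] add [mfkok] -> 9 lines: sjklx xxxc yptl tjh zhtv xaxb mfkok qxz lwkyb
Hunk 4: at line 3 remove [zhtv] add [mhp,exq] -> 10 lines: sjklx xxxc yptl tjh mhp exq xaxb mfkok qxz lwkyb
Hunk 5: at line 2 remove [tjh] add [rfbqu,xkmxd] -> 11 lines: sjklx xxxc yptl rfbqu xkmxd mhp exq xaxb mfkok qxz lwkyb
Hunk 6: at line 5 remove [exq,xaxb,mfkok] add [lww,tgcvb,oxth] -> 11 lines: sjklx xxxc yptl rfbqu xkmxd mhp lww tgcvb oxth qxz lwkyb
Hunk 7: at line 3 remove [xkmxd] add [sokvk,wigbu,wdgme] -> 13 lines: sjklx xxxc yptl rfbqu sokvk wigbu wdgme mhp lww tgcvb oxth qxz lwkyb
Final line count: 13

Answer: 13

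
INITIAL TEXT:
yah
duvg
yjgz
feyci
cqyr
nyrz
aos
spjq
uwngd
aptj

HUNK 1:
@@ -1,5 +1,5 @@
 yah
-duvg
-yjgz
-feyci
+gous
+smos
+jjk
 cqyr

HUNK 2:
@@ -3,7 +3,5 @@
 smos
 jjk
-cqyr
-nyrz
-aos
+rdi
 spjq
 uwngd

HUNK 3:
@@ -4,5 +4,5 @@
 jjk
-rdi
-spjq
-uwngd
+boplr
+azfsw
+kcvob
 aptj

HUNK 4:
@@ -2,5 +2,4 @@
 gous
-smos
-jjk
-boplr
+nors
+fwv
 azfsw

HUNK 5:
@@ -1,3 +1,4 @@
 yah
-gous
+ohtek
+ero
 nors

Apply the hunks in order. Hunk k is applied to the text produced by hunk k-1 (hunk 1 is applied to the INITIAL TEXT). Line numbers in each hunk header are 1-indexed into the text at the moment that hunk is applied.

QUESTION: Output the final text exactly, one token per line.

Hunk 1: at line 1 remove [duvg,yjgz,feyci] add [gous,smos,jjk] -> 10 lines: yah gous smos jjk cqyr nyrz aos spjq uwngd aptj
Hunk 2: at line 3 remove [cqyr,nyrz,aos] add [rdi] -> 8 lines: yah gous smos jjk rdi spjq uwngd aptj
Hunk 3: at line 4 remove [rdi,spjq,uwngd] add [boplr,azfsw,kcvob] -> 8 lines: yah gous smos jjk boplr azfsw kcvob aptj
Hunk 4: at line 2 remove [smos,jjk,boplr] add [nors,fwv] -> 7 lines: yah gous nors fwv azfsw kcvob aptj
Hunk 5: at line 1 remove [gous] add [ohtek,ero] -> 8 lines: yah ohtek ero nors fwv azfsw kcvob aptj

Answer: yah
ohtek
ero
nors
fwv
azfsw
kcvob
aptj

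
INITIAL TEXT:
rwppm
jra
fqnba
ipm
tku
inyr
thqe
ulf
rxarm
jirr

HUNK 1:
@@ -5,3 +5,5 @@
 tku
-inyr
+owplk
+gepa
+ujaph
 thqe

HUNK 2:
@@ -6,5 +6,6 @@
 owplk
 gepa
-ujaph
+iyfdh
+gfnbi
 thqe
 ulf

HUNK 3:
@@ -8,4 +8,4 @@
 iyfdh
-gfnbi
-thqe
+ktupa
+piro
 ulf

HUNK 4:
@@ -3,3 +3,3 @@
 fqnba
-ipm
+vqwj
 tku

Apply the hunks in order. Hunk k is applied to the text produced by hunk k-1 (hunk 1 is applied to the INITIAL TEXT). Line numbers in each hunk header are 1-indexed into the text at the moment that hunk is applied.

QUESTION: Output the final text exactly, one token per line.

Answer: rwppm
jra
fqnba
vqwj
tku
owplk
gepa
iyfdh
ktupa
piro
ulf
rxarm
jirr

Derivation:
Hunk 1: at line 5 remove [inyr] add [owplk,gepa,ujaph] -> 12 lines: rwppm jra fqnba ipm tku owplk gepa ujaph thqe ulf rxarm jirr
Hunk 2: at line 6 remove [ujaph] add [iyfdh,gfnbi] -> 13 lines: rwppm jra fqnba ipm tku owplk gepa iyfdh gfnbi thqe ulf rxarm jirr
Hunk 3: at line 8 remove [gfnbi,thqe] add [ktupa,piro] -> 13 lines: rwppm jra fqnba ipm tku owplk gepa iyfdh ktupa piro ulf rxarm jirr
Hunk 4: at line 3 remove [ipm] add [vqwj] -> 13 lines: rwppm jra fqnba vqwj tku owplk gepa iyfdh ktupa piro ulf rxarm jirr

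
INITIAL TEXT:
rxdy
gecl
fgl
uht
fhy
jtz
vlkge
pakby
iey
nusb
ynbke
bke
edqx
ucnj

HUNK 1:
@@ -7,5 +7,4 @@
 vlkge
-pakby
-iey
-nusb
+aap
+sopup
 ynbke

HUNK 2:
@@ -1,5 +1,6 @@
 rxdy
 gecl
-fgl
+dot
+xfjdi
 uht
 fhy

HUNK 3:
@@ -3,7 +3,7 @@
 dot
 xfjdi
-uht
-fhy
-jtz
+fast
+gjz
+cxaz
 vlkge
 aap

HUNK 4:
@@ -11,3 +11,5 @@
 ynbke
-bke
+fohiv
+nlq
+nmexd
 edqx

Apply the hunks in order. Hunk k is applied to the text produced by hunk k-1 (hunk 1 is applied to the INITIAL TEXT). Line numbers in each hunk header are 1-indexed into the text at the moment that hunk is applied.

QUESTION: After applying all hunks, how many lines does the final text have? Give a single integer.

Answer: 16

Derivation:
Hunk 1: at line 7 remove [pakby,iey,nusb] add [aap,sopup] -> 13 lines: rxdy gecl fgl uht fhy jtz vlkge aap sopup ynbke bke edqx ucnj
Hunk 2: at line 1 remove [fgl] add [dot,xfjdi] -> 14 lines: rxdy gecl dot xfjdi uht fhy jtz vlkge aap sopup ynbke bke edqx ucnj
Hunk 3: at line 3 remove [uht,fhy,jtz] add [fast,gjz,cxaz] -> 14 lines: rxdy gecl dot xfjdi fast gjz cxaz vlkge aap sopup ynbke bke edqx ucnj
Hunk 4: at line 11 remove [bke] add [fohiv,nlq,nmexd] -> 16 lines: rxdy gecl dot xfjdi fast gjz cxaz vlkge aap sopup ynbke fohiv nlq nmexd edqx ucnj
Final line count: 16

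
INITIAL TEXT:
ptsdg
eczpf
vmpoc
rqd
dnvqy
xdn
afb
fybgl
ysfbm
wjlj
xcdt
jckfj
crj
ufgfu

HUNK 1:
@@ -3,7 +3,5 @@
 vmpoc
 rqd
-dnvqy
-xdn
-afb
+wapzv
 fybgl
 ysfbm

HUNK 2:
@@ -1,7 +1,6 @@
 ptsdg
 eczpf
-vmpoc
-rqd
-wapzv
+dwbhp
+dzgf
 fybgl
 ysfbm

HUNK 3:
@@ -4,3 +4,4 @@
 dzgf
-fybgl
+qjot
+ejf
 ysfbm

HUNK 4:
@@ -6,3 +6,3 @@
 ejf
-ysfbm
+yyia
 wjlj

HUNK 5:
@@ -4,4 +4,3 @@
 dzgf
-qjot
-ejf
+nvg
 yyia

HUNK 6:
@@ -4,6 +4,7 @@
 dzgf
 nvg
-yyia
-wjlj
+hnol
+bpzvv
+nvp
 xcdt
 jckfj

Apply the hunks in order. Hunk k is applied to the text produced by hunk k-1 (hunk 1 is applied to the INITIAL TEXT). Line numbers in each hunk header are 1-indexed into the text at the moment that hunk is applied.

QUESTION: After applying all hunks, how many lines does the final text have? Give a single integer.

Hunk 1: at line 3 remove [dnvqy,xdn,afb] add [wapzv] -> 12 lines: ptsdg eczpf vmpoc rqd wapzv fybgl ysfbm wjlj xcdt jckfj crj ufgfu
Hunk 2: at line 1 remove [vmpoc,rqd,wapzv] add [dwbhp,dzgf] -> 11 lines: ptsdg eczpf dwbhp dzgf fybgl ysfbm wjlj xcdt jckfj crj ufgfu
Hunk 3: at line 4 remove [fybgl] add [qjot,ejf] -> 12 lines: ptsdg eczpf dwbhp dzgf qjot ejf ysfbm wjlj xcdt jckfj crj ufgfu
Hunk 4: at line 6 remove [ysfbm] add [yyia] -> 12 lines: ptsdg eczpf dwbhp dzgf qjot ejf yyia wjlj xcdt jckfj crj ufgfu
Hunk 5: at line 4 remove [qjot,ejf] add [nvg] -> 11 lines: ptsdg eczpf dwbhp dzgf nvg yyia wjlj xcdt jckfj crj ufgfu
Hunk 6: at line 4 remove [yyia,wjlj] add [hnol,bpzvv,nvp] -> 12 lines: ptsdg eczpf dwbhp dzgf nvg hnol bpzvv nvp xcdt jckfj crj ufgfu
Final line count: 12

Answer: 12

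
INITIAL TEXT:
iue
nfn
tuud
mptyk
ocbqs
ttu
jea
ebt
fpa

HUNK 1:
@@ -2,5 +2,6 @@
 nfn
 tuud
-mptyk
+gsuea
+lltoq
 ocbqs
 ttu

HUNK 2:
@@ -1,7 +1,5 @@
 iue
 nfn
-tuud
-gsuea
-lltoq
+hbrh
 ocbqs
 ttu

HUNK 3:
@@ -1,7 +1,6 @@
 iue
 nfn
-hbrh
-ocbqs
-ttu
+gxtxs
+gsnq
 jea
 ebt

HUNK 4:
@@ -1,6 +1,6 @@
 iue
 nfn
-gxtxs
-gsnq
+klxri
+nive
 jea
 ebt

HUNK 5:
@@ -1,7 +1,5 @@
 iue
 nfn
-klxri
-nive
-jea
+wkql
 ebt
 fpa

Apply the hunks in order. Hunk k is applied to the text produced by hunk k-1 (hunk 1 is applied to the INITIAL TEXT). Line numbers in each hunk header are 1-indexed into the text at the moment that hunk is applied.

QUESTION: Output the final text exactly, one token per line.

Hunk 1: at line 2 remove [mptyk] add [gsuea,lltoq] -> 10 lines: iue nfn tuud gsuea lltoq ocbqs ttu jea ebt fpa
Hunk 2: at line 1 remove [tuud,gsuea,lltoq] add [hbrh] -> 8 lines: iue nfn hbrh ocbqs ttu jea ebt fpa
Hunk 3: at line 1 remove [hbrh,ocbqs,ttu] add [gxtxs,gsnq] -> 7 lines: iue nfn gxtxs gsnq jea ebt fpa
Hunk 4: at line 1 remove [gxtxs,gsnq] add [klxri,nive] -> 7 lines: iue nfn klxri nive jea ebt fpa
Hunk 5: at line 1 remove [klxri,nive,jea] add [wkql] -> 5 lines: iue nfn wkql ebt fpa

Answer: iue
nfn
wkql
ebt
fpa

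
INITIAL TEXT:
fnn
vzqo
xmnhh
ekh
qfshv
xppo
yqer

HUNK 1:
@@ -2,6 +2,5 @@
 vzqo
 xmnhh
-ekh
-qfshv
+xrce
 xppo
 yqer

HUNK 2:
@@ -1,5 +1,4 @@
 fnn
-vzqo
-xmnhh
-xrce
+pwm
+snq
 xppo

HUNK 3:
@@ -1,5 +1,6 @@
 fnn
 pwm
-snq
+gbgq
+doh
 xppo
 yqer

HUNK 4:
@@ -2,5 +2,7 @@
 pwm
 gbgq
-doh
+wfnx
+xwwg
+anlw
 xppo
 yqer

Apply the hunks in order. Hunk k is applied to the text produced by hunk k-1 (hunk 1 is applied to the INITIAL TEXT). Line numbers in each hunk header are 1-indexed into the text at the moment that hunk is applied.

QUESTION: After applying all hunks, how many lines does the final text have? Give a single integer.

Hunk 1: at line 2 remove [ekh,qfshv] add [xrce] -> 6 lines: fnn vzqo xmnhh xrce xppo yqer
Hunk 2: at line 1 remove [vzqo,xmnhh,xrce] add [pwm,snq] -> 5 lines: fnn pwm snq xppo yqer
Hunk 3: at line 1 remove [snq] add [gbgq,doh] -> 6 lines: fnn pwm gbgq doh xppo yqer
Hunk 4: at line 2 remove [doh] add [wfnx,xwwg,anlw] -> 8 lines: fnn pwm gbgq wfnx xwwg anlw xppo yqer
Final line count: 8

Answer: 8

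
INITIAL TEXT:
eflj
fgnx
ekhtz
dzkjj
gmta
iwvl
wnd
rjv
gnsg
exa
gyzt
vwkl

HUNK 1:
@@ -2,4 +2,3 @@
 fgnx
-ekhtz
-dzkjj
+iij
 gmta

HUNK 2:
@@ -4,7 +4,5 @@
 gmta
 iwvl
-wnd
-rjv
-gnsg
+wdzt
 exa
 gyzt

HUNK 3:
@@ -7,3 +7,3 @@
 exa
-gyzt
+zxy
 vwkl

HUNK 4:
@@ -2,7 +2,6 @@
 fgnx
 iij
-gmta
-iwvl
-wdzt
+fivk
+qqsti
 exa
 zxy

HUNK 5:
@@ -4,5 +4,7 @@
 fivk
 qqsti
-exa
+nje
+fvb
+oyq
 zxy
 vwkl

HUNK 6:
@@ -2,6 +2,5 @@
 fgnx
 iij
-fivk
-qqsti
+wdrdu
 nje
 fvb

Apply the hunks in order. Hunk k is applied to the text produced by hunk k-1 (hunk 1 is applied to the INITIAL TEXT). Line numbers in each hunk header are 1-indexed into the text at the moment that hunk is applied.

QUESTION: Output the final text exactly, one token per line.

Hunk 1: at line 2 remove [ekhtz,dzkjj] add [iij] -> 11 lines: eflj fgnx iij gmta iwvl wnd rjv gnsg exa gyzt vwkl
Hunk 2: at line 4 remove [wnd,rjv,gnsg] add [wdzt] -> 9 lines: eflj fgnx iij gmta iwvl wdzt exa gyzt vwkl
Hunk 3: at line 7 remove [gyzt] add [zxy] -> 9 lines: eflj fgnx iij gmta iwvl wdzt exa zxy vwkl
Hunk 4: at line 2 remove [gmta,iwvl,wdzt] add [fivk,qqsti] -> 8 lines: eflj fgnx iij fivk qqsti exa zxy vwkl
Hunk 5: at line 4 remove [exa] add [nje,fvb,oyq] -> 10 lines: eflj fgnx iij fivk qqsti nje fvb oyq zxy vwkl
Hunk 6: at line 2 remove [fivk,qqsti] add [wdrdu] -> 9 lines: eflj fgnx iij wdrdu nje fvb oyq zxy vwkl

Answer: eflj
fgnx
iij
wdrdu
nje
fvb
oyq
zxy
vwkl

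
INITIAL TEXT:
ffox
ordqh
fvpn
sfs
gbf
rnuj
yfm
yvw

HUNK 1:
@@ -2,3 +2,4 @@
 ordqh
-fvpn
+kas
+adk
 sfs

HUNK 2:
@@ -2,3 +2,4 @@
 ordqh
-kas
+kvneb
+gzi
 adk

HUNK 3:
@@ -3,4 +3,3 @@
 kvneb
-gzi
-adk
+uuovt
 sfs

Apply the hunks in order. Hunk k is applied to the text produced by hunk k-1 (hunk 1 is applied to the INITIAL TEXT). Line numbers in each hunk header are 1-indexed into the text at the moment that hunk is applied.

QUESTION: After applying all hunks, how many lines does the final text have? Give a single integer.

Hunk 1: at line 2 remove [fvpn] add [kas,adk] -> 9 lines: ffox ordqh kas adk sfs gbf rnuj yfm yvw
Hunk 2: at line 2 remove [kas] add [kvneb,gzi] -> 10 lines: ffox ordqh kvneb gzi adk sfs gbf rnuj yfm yvw
Hunk 3: at line 3 remove [gzi,adk] add [uuovt] -> 9 lines: ffox ordqh kvneb uuovt sfs gbf rnuj yfm yvw
Final line count: 9

Answer: 9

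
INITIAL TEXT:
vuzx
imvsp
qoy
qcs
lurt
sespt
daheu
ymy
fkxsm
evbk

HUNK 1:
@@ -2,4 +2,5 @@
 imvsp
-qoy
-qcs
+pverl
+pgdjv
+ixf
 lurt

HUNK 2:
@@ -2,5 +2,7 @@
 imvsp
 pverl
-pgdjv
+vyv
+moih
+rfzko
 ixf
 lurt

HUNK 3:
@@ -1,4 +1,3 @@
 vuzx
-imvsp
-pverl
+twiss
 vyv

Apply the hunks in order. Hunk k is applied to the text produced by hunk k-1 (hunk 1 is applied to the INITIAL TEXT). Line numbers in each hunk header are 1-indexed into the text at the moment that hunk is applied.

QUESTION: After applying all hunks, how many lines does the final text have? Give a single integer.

Answer: 12

Derivation:
Hunk 1: at line 2 remove [qoy,qcs] add [pverl,pgdjv,ixf] -> 11 lines: vuzx imvsp pverl pgdjv ixf lurt sespt daheu ymy fkxsm evbk
Hunk 2: at line 2 remove [pgdjv] add [vyv,moih,rfzko] -> 13 lines: vuzx imvsp pverl vyv moih rfzko ixf lurt sespt daheu ymy fkxsm evbk
Hunk 3: at line 1 remove [imvsp,pverl] add [twiss] -> 12 lines: vuzx twiss vyv moih rfzko ixf lurt sespt daheu ymy fkxsm evbk
Final line count: 12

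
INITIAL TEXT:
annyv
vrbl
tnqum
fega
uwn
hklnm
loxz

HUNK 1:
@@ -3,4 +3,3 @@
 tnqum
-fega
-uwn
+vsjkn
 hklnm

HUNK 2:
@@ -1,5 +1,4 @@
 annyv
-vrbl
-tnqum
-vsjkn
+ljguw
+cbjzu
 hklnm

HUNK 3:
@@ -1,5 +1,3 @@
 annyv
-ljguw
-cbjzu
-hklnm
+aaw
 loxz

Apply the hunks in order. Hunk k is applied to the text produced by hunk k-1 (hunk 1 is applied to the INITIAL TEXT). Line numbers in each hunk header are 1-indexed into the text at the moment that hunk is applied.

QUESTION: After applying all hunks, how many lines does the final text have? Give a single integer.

Answer: 3

Derivation:
Hunk 1: at line 3 remove [fega,uwn] add [vsjkn] -> 6 lines: annyv vrbl tnqum vsjkn hklnm loxz
Hunk 2: at line 1 remove [vrbl,tnqum,vsjkn] add [ljguw,cbjzu] -> 5 lines: annyv ljguw cbjzu hklnm loxz
Hunk 3: at line 1 remove [ljguw,cbjzu,hklnm] add [aaw] -> 3 lines: annyv aaw loxz
Final line count: 3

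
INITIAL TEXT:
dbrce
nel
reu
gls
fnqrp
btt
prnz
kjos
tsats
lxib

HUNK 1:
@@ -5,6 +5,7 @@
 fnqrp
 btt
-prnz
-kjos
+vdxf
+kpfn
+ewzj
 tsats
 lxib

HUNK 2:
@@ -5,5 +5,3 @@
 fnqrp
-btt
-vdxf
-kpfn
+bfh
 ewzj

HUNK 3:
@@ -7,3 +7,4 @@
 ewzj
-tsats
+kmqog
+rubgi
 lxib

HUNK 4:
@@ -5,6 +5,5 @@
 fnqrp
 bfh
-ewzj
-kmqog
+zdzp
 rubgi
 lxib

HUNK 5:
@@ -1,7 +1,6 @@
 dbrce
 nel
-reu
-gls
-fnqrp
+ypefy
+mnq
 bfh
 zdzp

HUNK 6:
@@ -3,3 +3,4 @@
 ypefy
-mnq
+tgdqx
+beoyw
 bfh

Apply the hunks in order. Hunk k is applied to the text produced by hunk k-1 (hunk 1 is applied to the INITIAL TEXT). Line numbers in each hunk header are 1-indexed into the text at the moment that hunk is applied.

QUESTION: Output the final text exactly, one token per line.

Answer: dbrce
nel
ypefy
tgdqx
beoyw
bfh
zdzp
rubgi
lxib

Derivation:
Hunk 1: at line 5 remove [prnz,kjos] add [vdxf,kpfn,ewzj] -> 11 lines: dbrce nel reu gls fnqrp btt vdxf kpfn ewzj tsats lxib
Hunk 2: at line 5 remove [btt,vdxf,kpfn] add [bfh] -> 9 lines: dbrce nel reu gls fnqrp bfh ewzj tsats lxib
Hunk 3: at line 7 remove [tsats] add [kmqog,rubgi] -> 10 lines: dbrce nel reu gls fnqrp bfh ewzj kmqog rubgi lxib
Hunk 4: at line 5 remove [ewzj,kmqog] add [zdzp] -> 9 lines: dbrce nel reu gls fnqrp bfh zdzp rubgi lxib
Hunk 5: at line 1 remove [reu,gls,fnqrp] add [ypefy,mnq] -> 8 lines: dbrce nel ypefy mnq bfh zdzp rubgi lxib
Hunk 6: at line 3 remove [mnq] add [tgdqx,beoyw] -> 9 lines: dbrce nel ypefy tgdqx beoyw bfh zdzp rubgi lxib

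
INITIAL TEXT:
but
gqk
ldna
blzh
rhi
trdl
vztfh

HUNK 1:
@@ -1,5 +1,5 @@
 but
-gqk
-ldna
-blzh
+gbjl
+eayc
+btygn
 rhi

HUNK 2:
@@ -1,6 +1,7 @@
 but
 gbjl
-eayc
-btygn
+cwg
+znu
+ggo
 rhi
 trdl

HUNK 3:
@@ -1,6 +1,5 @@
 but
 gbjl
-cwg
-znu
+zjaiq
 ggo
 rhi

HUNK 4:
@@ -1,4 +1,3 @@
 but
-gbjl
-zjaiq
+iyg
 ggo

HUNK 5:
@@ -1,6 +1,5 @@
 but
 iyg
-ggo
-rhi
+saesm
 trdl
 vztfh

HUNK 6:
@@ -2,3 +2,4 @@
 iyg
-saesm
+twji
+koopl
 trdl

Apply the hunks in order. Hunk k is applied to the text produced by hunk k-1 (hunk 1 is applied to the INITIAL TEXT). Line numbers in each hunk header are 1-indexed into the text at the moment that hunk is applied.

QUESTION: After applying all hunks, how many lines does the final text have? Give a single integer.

Hunk 1: at line 1 remove [gqk,ldna,blzh] add [gbjl,eayc,btygn] -> 7 lines: but gbjl eayc btygn rhi trdl vztfh
Hunk 2: at line 1 remove [eayc,btygn] add [cwg,znu,ggo] -> 8 lines: but gbjl cwg znu ggo rhi trdl vztfh
Hunk 3: at line 1 remove [cwg,znu] add [zjaiq] -> 7 lines: but gbjl zjaiq ggo rhi trdl vztfh
Hunk 4: at line 1 remove [gbjl,zjaiq] add [iyg] -> 6 lines: but iyg ggo rhi trdl vztfh
Hunk 5: at line 1 remove [ggo,rhi] add [saesm] -> 5 lines: but iyg saesm trdl vztfh
Hunk 6: at line 2 remove [saesm] add [twji,koopl] -> 6 lines: but iyg twji koopl trdl vztfh
Final line count: 6

Answer: 6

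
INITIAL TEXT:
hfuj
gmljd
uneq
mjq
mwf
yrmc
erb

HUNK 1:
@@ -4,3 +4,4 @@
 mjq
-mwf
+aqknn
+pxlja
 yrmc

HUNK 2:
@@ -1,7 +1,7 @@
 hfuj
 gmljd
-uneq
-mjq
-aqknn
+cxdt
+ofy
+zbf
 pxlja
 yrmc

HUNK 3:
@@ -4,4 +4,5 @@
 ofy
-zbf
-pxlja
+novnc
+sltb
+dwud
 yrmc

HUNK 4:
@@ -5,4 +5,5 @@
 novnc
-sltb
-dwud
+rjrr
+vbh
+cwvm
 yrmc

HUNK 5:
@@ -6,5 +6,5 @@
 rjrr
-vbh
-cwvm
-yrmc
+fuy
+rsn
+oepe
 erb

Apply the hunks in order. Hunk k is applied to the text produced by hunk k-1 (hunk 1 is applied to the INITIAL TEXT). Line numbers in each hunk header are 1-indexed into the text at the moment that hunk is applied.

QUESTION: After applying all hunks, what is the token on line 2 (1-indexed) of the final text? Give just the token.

Hunk 1: at line 4 remove [mwf] add [aqknn,pxlja] -> 8 lines: hfuj gmljd uneq mjq aqknn pxlja yrmc erb
Hunk 2: at line 1 remove [uneq,mjq,aqknn] add [cxdt,ofy,zbf] -> 8 lines: hfuj gmljd cxdt ofy zbf pxlja yrmc erb
Hunk 3: at line 4 remove [zbf,pxlja] add [novnc,sltb,dwud] -> 9 lines: hfuj gmljd cxdt ofy novnc sltb dwud yrmc erb
Hunk 4: at line 5 remove [sltb,dwud] add [rjrr,vbh,cwvm] -> 10 lines: hfuj gmljd cxdt ofy novnc rjrr vbh cwvm yrmc erb
Hunk 5: at line 6 remove [vbh,cwvm,yrmc] add [fuy,rsn,oepe] -> 10 lines: hfuj gmljd cxdt ofy novnc rjrr fuy rsn oepe erb
Final line 2: gmljd

Answer: gmljd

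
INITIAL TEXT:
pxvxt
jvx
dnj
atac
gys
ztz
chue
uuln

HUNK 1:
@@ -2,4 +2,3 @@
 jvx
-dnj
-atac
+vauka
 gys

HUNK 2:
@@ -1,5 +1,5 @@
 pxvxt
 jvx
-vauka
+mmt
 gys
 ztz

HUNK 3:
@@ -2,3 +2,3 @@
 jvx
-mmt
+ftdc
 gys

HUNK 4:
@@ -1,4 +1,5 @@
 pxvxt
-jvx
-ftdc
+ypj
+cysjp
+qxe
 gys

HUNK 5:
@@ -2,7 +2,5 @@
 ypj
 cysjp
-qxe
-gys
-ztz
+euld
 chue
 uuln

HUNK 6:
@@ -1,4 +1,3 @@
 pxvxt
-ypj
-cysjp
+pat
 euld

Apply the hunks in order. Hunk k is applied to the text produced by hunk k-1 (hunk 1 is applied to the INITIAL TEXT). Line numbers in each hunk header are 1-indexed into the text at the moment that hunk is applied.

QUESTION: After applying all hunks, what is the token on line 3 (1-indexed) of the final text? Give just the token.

Hunk 1: at line 2 remove [dnj,atac] add [vauka] -> 7 lines: pxvxt jvx vauka gys ztz chue uuln
Hunk 2: at line 1 remove [vauka] add [mmt] -> 7 lines: pxvxt jvx mmt gys ztz chue uuln
Hunk 3: at line 2 remove [mmt] add [ftdc] -> 7 lines: pxvxt jvx ftdc gys ztz chue uuln
Hunk 4: at line 1 remove [jvx,ftdc] add [ypj,cysjp,qxe] -> 8 lines: pxvxt ypj cysjp qxe gys ztz chue uuln
Hunk 5: at line 2 remove [qxe,gys,ztz] add [euld] -> 6 lines: pxvxt ypj cysjp euld chue uuln
Hunk 6: at line 1 remove [ypj,cysjp] add [pat] -> 5 lines: pxvxt pat euld chue uuln
Final line 3: euld

Answer: euld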